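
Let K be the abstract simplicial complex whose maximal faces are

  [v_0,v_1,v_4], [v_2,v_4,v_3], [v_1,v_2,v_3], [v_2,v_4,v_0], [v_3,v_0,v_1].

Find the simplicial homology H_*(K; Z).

H_0 = Z,  H_1 = Z,  H_2 = 0.

Take the total order v_0 < v_1 < v_2 < v_3 < v_4 on the vertex set. Then K (dimension 2) consists of the simplices:

  0-simplices (5): [v_0], [v_1], [v_2], [v_3], [v_4]
  1-simplices (10): [v_0,v_1], [v_0,v_2], [v_0,v_3], [v_0,v_4], [v_1,v_2], [v_1,v_3], [v_1,v_4], [v_2,v_3], [v_2,v_4], [v_3,v_4]
  2-simplices (5): [v_0,v_1,v_3], [v_0,v_1,v_4], [v_0,v_2,v_4], [v_1,v_2,v_3], [v_2,v_3,v_4]

Hence C_0 ≅ Z^5, C_1 ≅ Z^10, C_2 ≅ Z^5.

Boundary ∂_1: C_1 → C_0 is given by ∂[p,q] = [q] − [p]. For instance
  ∂[v_0,v_2] = [v_2] − [v_0].
The 5×10 boundary matrix has rank 4 and Smith normal form diag(1,1,1,1).

Boundary ∂_2: C_2 → C_1 acts by ∂[p,q,r] = [q,r] − [p,r] + [p,q]. For instance
  ∂[v_0,v_1,v_3] = [v_1,v_3] − [v_0,v_3] + [v_0,v_1],
  ∂[v_0,v_1,v_4] = [v_1,v_4] − [v_0,v_4] + [v_0,v_1].
As a 10×5 matrix over Z this has rank 5, with invariant factors (1,1,1,1,1).

Computing H_k = (kernel of ∂_k) / (image of ∂_{k+1}):

  H_0: rank C_0 − rank ∂_1 = 5 − 4 = 1, and the invariant factors of ∂_1 are all 1, so H_0 = Z.
  H_1: rank ker ∂_1 − rank ∂_2 = (10 − 4) − 5 = 1, and the invariant factors of ∂_2 are all 1, so H_1 = Z.
  H_2: rank ker ∂_2 − rank ∂_3 = (5 − 5) − 0 = 0, and there is no ∂_3, so H_2 = 0.

As a check, the Euler characteristic is 5 − 10 + 5 = 0, which agrees with 1 − 1 + 0 = 0.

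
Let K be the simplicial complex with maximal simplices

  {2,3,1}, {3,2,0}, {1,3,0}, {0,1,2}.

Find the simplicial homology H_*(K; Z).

H_0 ≅ Z,  H_1 = 0,  H_2 ≅ Z.

Take the total order 0 < 1 < 2 < 3 on the vertex set. Then K (dimension 2) consists of the simplices:

  0-simplices (4): [0], [1], [2], [3]
  1-simplices (6): [0,1], [0,2], [0,3], [1,2], [1,3], [2,3]
  2-simplices (4): [0,1,2], [0,1,3], [0,2,3], [1,2,3]

so the chain groups are C_0 ≅ Z^4, C_1 ≅ Z^6, C_2 ≅ Z^4.

∂_1: C_1 → C_0 sends each edge [p,q] (with p < q) to q − p. For instance
  ∂[1,3] = [3] − [1].
As a 4×6 matrix over Z this has rank 3, with invariant factors (1,1,1).

Boundary ∂_2: C_2 → C_1 maps a triangle to the signed sum of its edges. For instance
  ∂[0,1,3] = [1,3] − [0,3] + [0,1],
  ∂[0,1,2] = [1,2] − [0,2] + [0,1].
The resulting 6×4 matrix has rank 3, and its Smith normal form has invariant factors (1,1,1).

From H_k ≅ ker(∂_k) / im(∂_{k+1}) we obtain:

  H_0: rank C_0 − rank ∂_1 = 4 − 3 = 1, and the invariant factors of ∂_1 are all 1, so H_0 ≅ Z.
  H_1: rank ker ∂_1 − rank ∂_2 = (6 − 3) − 3 = 0, and the invariant factors of ∂_2 are all 1, so H_1 ≅ 0.
  H_2: rank ker ∂_2 − rank ∂_3 = (4 − 3) − 0 = 1, and there is no ∂_3, so H_2 ≅ Z.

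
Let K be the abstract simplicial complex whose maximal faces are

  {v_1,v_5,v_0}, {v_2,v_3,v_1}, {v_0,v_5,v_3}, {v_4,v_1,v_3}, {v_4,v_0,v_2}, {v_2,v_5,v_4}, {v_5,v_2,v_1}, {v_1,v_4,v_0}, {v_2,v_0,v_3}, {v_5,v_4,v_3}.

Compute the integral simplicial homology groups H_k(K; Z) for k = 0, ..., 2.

H_0 ≅ Z,  H_1 ≅ Z/2,  H_2 = 0.

Order the vertices as v_0 < v_1 < v_2 < v_3 < v_4 < v_5. Listing each simplex with vertices in this order, K has dimension 2 with simplices:

  0-simplices (6): [v_0], [v_1], [v_2], [v_3], [v_4], [v_5]
  1-simplices (15): (15 of them)
  2-simplices (10): [v_0,v_1,v_4], [v_0,v_1,v_5], [v_0,v_2,v_3], [v_0,v_2,v_4], [v_0,v_3,v_5], [v_1,v_2,v_3], [v_1,v_2,v_5], [v_1,v_3,v_4], [v_2,v_4,v_5], [v_3,v_4,v_5]

giving chain groups C_0 ≅ Z^6, C_1 ≅ Z^15, C_2 ≅ Z^10.

∂_1: C_1 → C_0 is given by ∂[p,q] = [q] − [p]. For instance
  ∂[v_0,v_5] = [v_5] − [v_0].
The resulting 6×15 matrix has rank 5, and its Smith normal form has invariant factors (1,1,1,1,1).

Boundary ∂_2: C_2 → C_1 acts by ∂[p,q,r] = [q,r] − [p,r] + [p,q]. For instance
  ∂[v_1,v_2,v_5] = [v_2,v_5] − [v_1,v_5] + [v_1,v_2],
  ∂[v_0,v_2,v_4] = [v_2,v_4] − [v_0,v_4] + [v_0,v_2].
This gives a 15×10 integer matrix of rank 10; reducing to Smith normal form yields diagonal entries (1,1,1,1,1,1,1,1,1,2).

Reading off H_k = ker ∂_k / im ∂_{k+1}:

  H_0: rank C_0 − rank ∂_1 = 6 − 5 = 1, and the invariant factors of ∂_1 are all 1, so H_0 ≅ Z.
  H_1: rank ker ∂_1 − rank ∂_2 = (15 − 5) − 10 = 0, and ∂_2 has invariant factor 2 > 1, so H_1 ≅ Z/2.
  H_2: rank ker ∂_2 − rank ∂_3 = (10 − 10) − 0 = 0, and there is no ∂_3, so H_2 ≅ 0.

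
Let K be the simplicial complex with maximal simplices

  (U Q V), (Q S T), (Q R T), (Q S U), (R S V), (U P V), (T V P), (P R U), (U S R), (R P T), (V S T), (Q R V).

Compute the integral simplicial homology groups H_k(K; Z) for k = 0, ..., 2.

K has 7 vertices, 18 edges, 12 triangles.
rank ∂_0 = 0, rank ∂_1 = 6 ⇒ b_0 = 7 − 0 − 6 = 1; all invariant factors of ∂_1 are 1 so no torsion. So H_0 ≅ Z.
rank ∂_1 = 6, rank ∂_2 = 12 ⇒ b_1 = 18 − 6 − 12 = 0; ∂_2 has invariant factor(s) [2] giving torsion. So H_1 ≅ Z/2Z.
rank ∂_2 = 12, rank ∂_3 = 0 ⇒ b_2 = 12 − 12 − 0 = 0. So H_2 ≅ 0.

H_0 = Z,  H_1 = Z/2Z,  H_2 = 0.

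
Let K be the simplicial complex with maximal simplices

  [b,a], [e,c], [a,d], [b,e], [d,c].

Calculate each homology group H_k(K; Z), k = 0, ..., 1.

H_0 ≅ Z,  H_1 ≅ Z.

K has 5 vertices, 5 edges.
rank ∂_0 = 0, rank ∂_1 = 4 ⇒ b_0 = 5 − 0 − 4 = 1; all invariant factors of ∂_1 are 1 so no torsion. So H_0 ≅ Z.
rank ∂_1 = 4, rank ∂_2 = 0 ⇒ b_1 = 5 − 4 − 0 = 1. So H_1 ≅ Z.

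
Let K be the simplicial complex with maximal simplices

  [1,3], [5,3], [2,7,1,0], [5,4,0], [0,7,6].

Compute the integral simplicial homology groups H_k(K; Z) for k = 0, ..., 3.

We work with the vertex ordering 0 < 1 < 2 < 3 < 4 < 5 < 6 < 7. The simplices of K, each written with vertices in increasing order, are:

  0-simplices (8): [0], [1], [2], [3], [4], [5], [6], [7]
  1-simplices (13): [0,1], [0,2], [0,4], [0,5], [0,6], [0,7], [1,2], [1,3], [1,7], [2,7], [3,5], [4,5], [6,7]
  2-simplices (6): [0,1,2], [0,1,7], [0,2,7], [0,4,5], [0,6,7], [1,2,7]
  3-simplices (1): [0,1,2,7]

so the chain groups are C_0 ≅ Z^8, C_1 ≅ Z^13, C_2 ≅ Z^6, C_3 ≅ Z^1.

The boundary map ∂_1: C_1 → C_0 sends each edge [p,q] (with p < q) to q − p.
The 8×13 boundary matrix has rank 7 and Smith normal form diag(1,1,1,1,1,1,1).

Boundary ∂_2: C_2 → C_1 maps a triangle to the signed sum of its edges. For instance
  ∂[1,2,7] = [2,7] − [1,7] + [1,2],
  ∂[0,1,2] = [1,2] − [0,2] + [0,1].
This gives a 13×6 integer matrix of rank 5; reducing to Smith normal form yields diagonal entries (1,1,1,1,1).

Boundary ∂_3: C_3 → C_2 sends each 3-simplex σ to the alternating sum Σ_i (−1)^i (σ with its i-th vertex removed). For instance
  ∂[0,1,2,7] = [1,2,7] − [0,2,7] + [0,1,7] − [0,1,2].
As a 6×1 matrix over Z this has rank 1, with invariant factors (1).

From H_k ≅ ker(∂_k) / im(∂_{k+1}) we obtain:

  H_0: rank C_0 − rank ∂_1 = 8 − 7 = 1, and the invariant factors of ∂_1 are all 1, so H_0 = Z.
  H_1: rank ker ∂_1 − rank ∂_2 = (13 − 7) − 5 = 1, and the invariant factors of ∂_2 are all 1, so H_1 = Z.
  H_2: rank ker ∂_2 − rank ∂_3 = (6 − 5) − 1 = 0, and the invariant factors of ∂_3 are all 1, so H_2 = 0.
  H_3: rank ker ∂_3 − rank ∂_4 = (1 − 1) − 0 = 0, and there is no ∂_4, so H_3 = 0.

As a check, the Euler characteristic is 8 − 13 + 6 − 1 = 0, which agrees with 1 − 1 + 0 − 0 = 0.

H_0 = Z,  H_1 = Z,  H_2 = 0,  H_3 = 0.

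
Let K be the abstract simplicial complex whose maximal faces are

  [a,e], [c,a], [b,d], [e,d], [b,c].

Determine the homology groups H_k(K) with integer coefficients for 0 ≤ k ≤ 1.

K has 5 vertices, 5 edges.
rank ∂_0 = 0, rank ∂_1 = 4 ⇒ b_0 = 5 − 0 − 4 = 1; all invariant factors of ∂_1 are 1 so no torsion. So H_0 ≅ Z.
rank ∂_1 = 4, rank ∂_2 = 0 ⇒ b_1 = 5 − 4 − 0 = 1. So H_1 ≅ Z.

H_0 = Z,  H_1 = Z.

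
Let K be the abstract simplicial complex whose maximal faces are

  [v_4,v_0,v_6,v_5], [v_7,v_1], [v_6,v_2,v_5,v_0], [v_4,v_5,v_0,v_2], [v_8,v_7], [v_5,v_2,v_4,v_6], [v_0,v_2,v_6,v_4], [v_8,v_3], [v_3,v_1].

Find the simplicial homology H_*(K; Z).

Order the vertices as v_0 < v_1 < v_2 < v_3 < v_4 < v_5 < v_6 < v_7 < v_8. Listing each simplex with vertices in this order, K has dimension 3 with simplices:

  0-simplices (9): [v_0], [v_1], [v_2], [v_3], [v_4], [v_5], [v_6], [v_7], [v_8]
  1-simplices (14): [v_0,v_2], [v_0,v_4], [v_0,v_5], [v_0,v_6], [v_1,v_3], [v_1,v_7], [v_2,v_4], [v_2,v_5], [v_2,v_6], [v_3,v_8], [v_4,v_5], [v_4,v_6], [v_5,v_6], [v_7,v_8]
  2-simplices (10): [v_0,v_2,v_4], [v_0,v_2,v_5], [v_0,v_2,v_6], [v_0,v_4,v_5], [v_0,v_4,v_6], [v_0,v_5,v_6], [v_2,v_4,v_5], [v_2,v_4,v_6], [v_2,v_5,v_6], [v_4,v_5,v_6]
  3-simplices (5): [v_0,v_2,v_4,v_5], [v_0,v_2,v_4,v_6], [v_0,v_2,v_5,v_6], [v_0,v_4,v_5,v_6], [v_2,v_4,v_5,v_6]

Hence C_0 ≅ Z^9, C_1 ≅ Z^14, C_2 ≅ Z^10, C_3 ≅ Z^5.

Boundary ∂_1: C_1 → C_0 sends each edge [p,q] (with p < q) to q − p. For instance
  ∂[v_3,v_8] = [v_8] − [v_3].
The resulting 9×14 matrix has rank 7, and its Smith normal form has invariant factors (1,1,1,1,1,1,1).

Boundary ∂_2: C_2 → C_1 maps a triangle to the signed sum of its edges. For instance
  ∂[v_0,v_5,v_6] = [v_5,v_6] − [v_0,v_6] + [v_0,v_5],
  ∂[v_0,v_2,v_5] = [v_2,v_5] − [v_0,v_5] + [v_0,v_2].
The resulting 14×10 matrix has rank 6, and its Smith normal form has invariant factors (1,1,1,1,1,1).

∂_3: C_3 → C_2 sends each 3-simplex σ to the alternating sum Σ_i (−1)^i (σ with its i-th vertex removed). For instance
  ∂[v_0,v_2,v_4,v_5] = [v_2,v_4,v_5] − [v_0,v_4,v_5] + [v_0,v_2,v_5] − [v_0,v_2,v_4],
  ∂[v_0,v_2,v_5,v_6] = [v_2,v_5,v_6] − [v_0,v_5,v_6] + [v_0,v_2,v_6] − [v_0,v_2,v_5].
The 10×5 boundary matrix has rank 4 and Smith normal form diag(1,1,1,1).

Now H_k = ker ∂_k / im ∂_{k+1}, so:

  H_0: rank C_0 − rank ∂_1 = 9 − 7 = 2, and the invariant factors of ∂_1 are all 1, so H_0 ≅ Z^2.
  H_1: rank ker ∂_1 − rank ∂_2 = (14 − 7) − 6 = 1, and the invariant factors of ∂_2 are all 1, so H_1 ≅ Z.
  H_2: rank ker ∂_2 − rank ∂_3 = (10 − 6) − 4 = 0, and the invariant factors of ∂_3 are all 1, so H_2 ≅ 0.
  H_3: rank ker ∂_3 − rank ∂_4 = (5 − 4) − 0 = 1, and there is no ∂_4, so H_3 ≅ Z.

As a check, the Euler characteristic is 9 − 14 + 10 − 5 = 0, which agrees with 2 − 1 + 0 − 1 = 0.
(K is a triangulation of the disjoint union of the circle S^1 and the 3-sphere S^3.)

H_0 = Z^2,  H_1 = Z,  H_2 = 0,  H_3 = Z.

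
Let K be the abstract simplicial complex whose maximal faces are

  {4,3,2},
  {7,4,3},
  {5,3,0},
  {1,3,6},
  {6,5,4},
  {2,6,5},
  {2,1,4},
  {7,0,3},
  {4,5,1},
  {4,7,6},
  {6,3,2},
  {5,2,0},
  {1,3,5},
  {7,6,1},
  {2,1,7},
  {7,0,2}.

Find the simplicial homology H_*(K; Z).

Order the vertices as 0 < 1 < 2 < 3 < 4 < 5 < 6 < 7. Listing each simplex with vertices in this order, K has dimension 2 with simplices:

  0-simplices (8): [0], [1], [2], [3], [4], [5], [6], [7]
  1-simplices (24): (24 of them)
  2-simplices (16): [0,2,5], [0,2,7], [0,3,5], [0,3,7], [1,2,4], [1,2,7], [1,3,5], [1,3,6], [1,4,5], [1,6,7], [2,3,4], [2,3,6], [2,5,6], [3,4,7], [4,5,6], [4,6,7]

giving chain groups C_0 ≅ Z^8, C_1 ≅ Z^24, C_2 ≅ Z^16.

∂_1: C_1 → C_0 maps an edge to its endpoints' difference, ∂[p,q] = q − p. For instance
  ∂[2,5] = [5] − [2].
This gives a 8×24 integer matrix of rank 7; reducing to Smith normal form yields diagonal entries (1,1,1,1,1,1,1).

Boundary ∂_2: C_2 → C_1 acts by ∂[p,q,r] = [q,r] − [p,r] + [p,q]. For instance
  ∂[3,4,7] = [4,7] − [3,7] + [3,4],
  ∂[4,6,7] = [6,7] − [4,7] + [4,6].
This gives a 24×16 integer matrix of rank 15; reducing to Smith normal form yields diagonal entries (1,1,1,1,1,1,1,1,1,1,1,1,1,1,1).

Computing H_k = (kernel of ∂_k) / (image of ∂_{k+1}):

  H_0: rank C_0 − rank ∂_1 = 8 − 7 = 1, and the invariant factors of ∂_1 are all 1, so H_0 = Z.
  H_1: rank ker ∂_1 − rank ∂_2 = (24 − 7) − 15 = 2, and the invariant factors of ∂_2 are all 1, so H_1 = Z^2.
  H_2: rank ker ∂_2 − rank ∂_3 = (16 − 15) − 0 = 1, and there is no ∂_3, so H_2 = Z.

As a check, the Euler characteristic is 8 − 24 + 16 = 0, which agrees with 1 − 2 + 1 = 0.

H_0 ≅ Z,  H_1 ≅ Z^2,  H_2 ≅ Z.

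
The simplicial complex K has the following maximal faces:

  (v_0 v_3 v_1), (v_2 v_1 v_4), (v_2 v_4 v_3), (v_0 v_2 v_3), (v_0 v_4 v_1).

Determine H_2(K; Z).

H_2 = 0.

Take the total order v_0 < v_1 < v_2 < v_3 < v_4 on the vertex set. Then K (dimension 2) consists of the simplices:

  0-simplices (5): [v_0], [v_1], [v_2], [v_3], [v_4]
  1-simplices (10): [v_0,v_1], [v_0,v_2], [v_0,v_3], [v_0,v_4], [v_1,v_2], [v_1,v_3], [v_1,v_4], [v_2,v_3], [v_2,v_4], [v_3,v_4]
  2-simplices (5): [v_0,v_1,v_3], [v_0,v_1,v_4], [v_0,v_2,v_3], [v_1,v_2,v_4], [v_2,v_3,v_4]

giving chain groups C_0 ≅ Z^5, C_1 ≅ Z^10, C_2 ≅ Z^5.

Boundary ∂_1: C_1 → C_0 is given by ∂[p,q] = [q] − [p]. For instance
  ∂[v_0,v_1] = [v_1] − [v_0].
As a 5×10 matrix over Z this has rank 4, with invariant factors (1,1,1,1).

∂_2: C_2 → C_1 sends each 2-simplex [p,q,r] to [q,r] − [p,r] + [p,q]. For instance
  ∂[v_1,v_2,v_4] = [v_2,v_4] − [v_1,v_4] + [v_1,v_2],
  ∂[v_2,v_3,v_4] = [v_3,v_4] − [v_2,v_4] + [v_2,v_3].
The resulting 10×5 matrix has rank 5, and its Smith normal form has invariant factors (1,1,1,1,1).

Now H_k = ker ∂_k / im ∂_{k+1}, so:

  H_2: rank ker ∂_2 − rank ∂_3 = (5 − 5) − 0 = 0, and there is no ∂_3, so H_2 ≅ 0.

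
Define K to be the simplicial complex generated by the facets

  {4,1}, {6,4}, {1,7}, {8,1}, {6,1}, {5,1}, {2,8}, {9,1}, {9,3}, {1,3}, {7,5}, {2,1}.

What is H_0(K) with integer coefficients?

Fix the vertex order 1 < 2 < 3 < 4 < 5 < 6 < 7 < 8 < 9 and write every simplex with vertices in increasing order. Then dim K = 1 and the simplices of K are:

  0-simplices (9): [1], [2], [3], [4], [5], [6], [7], [8], [9]
  1-simplices (12): [1,2], [1,3], [1,4], [1,5], [1,6], [1,7], [1,8], [1,9], [2,8], [3,9], [4,6], [5,7]

giving chain groups C_0 ≅ Z^9, C_1 ≅ Z^12.

Boundary ∂_1: C_1 → C_0 sends each edge [p,q] (with p < q) to q − p.
This gives a 9×12 integer matrix of rank 8; reducing to Smith normal form yields diagonal entries (1,1,1,1,1,1,1,1).

Reading off H_k = ker ∂_k / im ∂_{k+1}:

  H_0: rank C_0 − rank ∂_1 = 9 − 8 = 1, and the invariant factors of ∂_1 are all 1, so H_0 ≅ Z.

H_0 = Z.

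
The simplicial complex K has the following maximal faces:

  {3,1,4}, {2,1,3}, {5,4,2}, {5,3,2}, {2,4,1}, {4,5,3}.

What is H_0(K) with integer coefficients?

H_0 ≅ Z.

K has 5 vertices, 9 edges, 6 triangles.
rank ∂_0 = 0, rank ∂_1 = 4 ⇒ b_0 = 5 − 0 − 4 = 1; all invariant factors of ∂_1 are 1 so no torsion. So H_0 = Z.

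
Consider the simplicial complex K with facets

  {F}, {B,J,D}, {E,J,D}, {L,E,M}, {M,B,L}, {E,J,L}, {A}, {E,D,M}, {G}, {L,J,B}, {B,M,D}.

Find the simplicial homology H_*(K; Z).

We work with the vertex ordering A < B < D < E < F < G < J < L < M. The simplices of K, each written with vertices in increasing order, are:

  0-simplices (9): A, B, D, E, F, G, J, L, M
  1-simplices (12): BD, BJ, BL, BM, DE, DJ, DM, EJ, EL, EM, JL, LM
  2-simplices (8): BDJ, BDM, BJL, BLM, DEJ, DEM, EJL, ELM

giving chain groups C_0 ≅ Z^9, C_1 ≅ Z^12, C_2 ≅ Z^8.

The boundary map ∂_1: C_1 → C_0 maps an edge to its endpoints' difference, ∂[p,q] = q − p. For instance
  ∂BM = M − B.
The 9×12 boundary matrix has rank 5 and Smith normal form diag(1,1,1,1,1).

Boundary ∂_2: C_2 → C_1 sends each 2-simplex [p,q,r] to [q,r] − [p,r] + [p,q]. For instance
  ∂BLM = LM − BM + BL,
  ∂DEM = EM − DM + DE.
As a 12×8 matrix over Z this has rank 7, with invariant factors (1,1,1,1,1,1,1).

Computing H_k = (kernel of ∂_k) / (image of ∂_{k+1}):

  H_0: rank C_0 − rank ∂_1 = 9 − 5 = 4, and the invariant factors of ∂_1 are all 1, so H_0 ≅ Z^4.
  H_1: rank ker ∂_1 − rank ∂_2 = (12 − 5) − 7 = 0, and the invariant factors of ∂_2 are all 1, so H_1 ≅ 0.
  H_2: rank ker ∂_2 − rank ∂_3 = (8 − 7) − 0 = 1, and there is no ∂_3, so H_2 ≅ Z.

As a check, the Euler characteristic is 9 − 12 + 8 = 5, which agrees with 4 − 0 + 1 = 5.

H_0 = Z^4,  H_1 = 0,  H_2 = Z.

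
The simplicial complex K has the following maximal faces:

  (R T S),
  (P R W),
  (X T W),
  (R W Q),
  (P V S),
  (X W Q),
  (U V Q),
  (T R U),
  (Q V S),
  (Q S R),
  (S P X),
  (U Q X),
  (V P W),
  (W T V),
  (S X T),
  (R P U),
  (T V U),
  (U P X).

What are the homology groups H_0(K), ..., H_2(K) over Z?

H_0 = Z,  H_1 = Z^2,  H_2 = Z.

Order the vertices as P < Q < R < S < T < U < V < W < X. Listing each simplex with vertices in this order, K has dimension 2 with simplices:

  0-simplices (9): P, Q, R, S, T, U, V, W, X
  1-simplices (27): PR, PS, PU, PV, PW, PX, QR, QS, QU, QV, QW, QX, RS, RT, RU, RW, ST, SV, SX, TU, TV, TW, TX, UV, UX, VW, WX
  2-simplices (18): PRU, PRW, PSV, PSX, PUX, PVW, QRS, QRW, QSV, QUV, QUX, QWX, RST, RTU, STX, TUV, TVW, TWX

so the chain groups are C_0 ≅ Z^9, C_1 ≅ Z^27, C_2 ≅ Z^18.

Boundary ∂_1: C_1 → C_0 sends each edge [p,q] (with p < q) to q − p. For instance
  ∂RU = U − R.
As a 9×27 matrix over Z this has rank 8, with invariant factors (1,1,1,1,1,1,1,1).

Boundary ∂_2: C_2 → C_1 maps a triangle to the signed sum of its edges. For instance
  ∂QUX = UX − QX + QU,
  ∂RTU = TU − RU + RT.
This gives a 27×18 integer matrix of rank 17; reducing to Smith normal form yields diagonal entries (1,1,1,1,1,1,1,1,1,1,1,1,1,1,1,1,1).

Reading off H_k = ker ∂_k / im ∂_{k+1}:

  H_0: rank C_0 − rank ∂_1 = 9 − 8 = 1, and the invariant factors of ∂_1 are all 1, so H_0 = Z.
  H_1: rank ker ∂_1 − rank ∂_2 = (27 − 8) − 17 = 2, and the invariant factors of ∂_2 are all 1, so H_1 = Z^2.
  H_2: rank ker ∂_2 − rank ∂_3 = (18 − 17) − 0 = 1, and there is no ∂_3, so H_2 = Z.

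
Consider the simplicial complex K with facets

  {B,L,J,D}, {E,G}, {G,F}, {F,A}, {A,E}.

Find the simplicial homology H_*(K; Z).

H_0 = Z^2,  H_1 = Z,  H_2 = 0,  H_3 = 0.

Take the total order A < B < D < E < F < G < J < L on the vertex set. Then K (dimension 3) consists of the simplices:

  0-simplices (8): A, B, D, E, F, G, J, L
  1-simplices (10): AE, AF, BD, BJ, BL, DJ, DL, EG, FG, JL
  2-simplices (4): BDJ, BDL, BJL, DJL
  3-simplices (1): BDJL

giving chain groups C_0 ≅ Z^8, C_1 ≅ Z^10, C_2 ≅ Z^4, C_3 ≅ Z^1.

The boundary map ∂_1: C_1 → C_0 maps an edge to its endpoints' difference, ∂[p,q] = q − p. For instance
  ∂JL = L − J.
This gives a 8×10 integer matrix of rank 6; reducing to Smith normal form yields diagonal entries (1,1,1,1,1,1).

∂_2: C_2 → C_1 maps a triangle to the signed sum of its edges. For instance
  ∂BJL = JL − BL + BJ,
  ∂BDL = DL − BL + BD.
This gives a 10×4 integer matrix of rank 3; reducing to Smith normal form yields diagonal entries (1,1,1).

∂_3: C_3 → C_2 sends each 3-simplex σ to the alternating sum Σ_i (−1)^i (σ with its i-th vertex removed). For instance
  ∂BDJL = DJL − BJL + BDL − BDJ.
The 4×1 boundary matrix has rank 1 and Smith normal form diag(1).

From H_k ≅ ker(∂_k) / im(∂_{k+1}) we obtain:

  H_0: rank C_0 − rank ∂_1 = 8 − 6 = 2, and the invariant factors of ∂_1 are all 1, so H_0 ≅ Z^2.
  H_1: rank ker ∂_1 − rank ∂_2 = (10 − 6) − 3 = 1, and the invariant factors of ∂_2 are all 1, so H_1 ≅ Z.
  H_2: rank ker ∂_2 − rank ∂_3 = (4 − 3) − 1 = 0, and the invariant factors of ∂_3 are all 1, so H_2 ≅ 0.
  H_3: rank ker ∂_3 − rank ∂_4 = (1 − 1) − 0 = 0, and there is no ∂_4, so H_3 ≅ 0.

(K is a triangulation of the disjoint union of the circle S^1 and the 3-simplex.)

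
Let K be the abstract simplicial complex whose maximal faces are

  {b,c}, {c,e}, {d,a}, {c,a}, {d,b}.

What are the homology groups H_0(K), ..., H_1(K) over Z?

Fix the vertex order a < b < c < d < e and write every simplex with vertices in increasing order. Then dim K = 1 and the simplices of K are:

  0-simplices (5): a, b, c, d, e
  1-simplices (5): ac, ad, bc, bd, ce

Hence C_0 ≅ Z^5, C_1 ≅ Z^5.

Boundary ∂_1: C_1 → C_0 maps an edge to its endpoints' difference, ∂[p,q] = q − p.
The 5×5 boundary matrix has rank 4 and Smith normal form diag(1,1,1,1).

From H_k ≅ ker(∂_k) / im(∂_{k+1}) we obtain:

  H_0: rank C_0 − rank ∂_1 = 5 − 4 = 1, and the invariant factors of ∂_1 are all 1, so H_0 = Z.
  H_1: rank ker ∂_1 − rank ∂_2 = (5 − 4) − 0 = 1, and there is no ∂_2, so H_1 = Z.

As a check, the Euler characteristic is 5 − 5 = 0, which agrees with 1 − 1 = 0.

H_0 = Z,  H_1 = Z.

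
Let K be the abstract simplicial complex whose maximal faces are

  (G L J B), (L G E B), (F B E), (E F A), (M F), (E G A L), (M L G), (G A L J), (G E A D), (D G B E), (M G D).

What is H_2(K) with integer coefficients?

Take the total order A < B < D < E < F < G < J < L < M on the vertex set. Then K (dimension 3) consists of the simplices:

  0-simplices (9): A, B, D, E, F, G, J, L, M
  1-simplices (24): AD, AE, AF, AG, AJ, AL, BD, BE, BF, BG, BJ, BL, DE, DG, DM, EF, EG, EL, FM, GJ, GL, GM, JL, LM
  2-simplices (21): ADE, ADG, AEF, AEG, AEL, AGJ, AGL, AJL, BDE, BDG, BEF, BEG, BEL, BGJ, BGL, BJL, DEG, DGM, EGL, GJL, GLM
  3-simplices (6): ADEG, AEGL, AGJL, BDEG, BEGL, BGJL

giving chain groups C_0 ≅ Z^9, C_1 ≅ Z^24, C_2 ≅ Z^21, C_3 ≅ Z^6.

Boundary ∂_1: C_1 → C_0 is given by ∂[p,q] = [q] − [p].
This gives a 9×24 integer matrix of rank 8; reducing to Smith normal form yields diagonal entries (1,1,1,1,1,1,1,1).

∂_2: C_2 → C_1 acts by ∂[p,q,r] = [q,r] − [p,r] + [p,q]. For instance
  ∂BJL = JL − BL + BJ,
  ∂AEG = EG − AG + AE.
This gives a 24×21 integer matrix of rank 15; reducing to Smith normal form yields diagonal entries (1,1,1,1,1,1,1,1,1,1,1,1,1,1,1).

∂_3: C_3 → C_2 sends each 3-simplex σ to the alternating sum Σ_i (−1)^i (σ with its i-th vertex removed). For instance
  ∂BDEG = DEG − BEG + BDG − BDE,
  ∂AEGL = EGL − AGL + AEL − AEG.
As a 21×6 matrix over Z this has rank 6, with invariant factors (1,1,1,1,1,1).

Reading off H_k = ker ∂_k / im ∂_{k+1}:

  H_2: rank ker ∂_2 − rank ∂_3 = (21 − 15) − 6 = 0, and the invariant factors of ∂_3 are all 1, so H_2 = 0.

H_2 ≅ 0.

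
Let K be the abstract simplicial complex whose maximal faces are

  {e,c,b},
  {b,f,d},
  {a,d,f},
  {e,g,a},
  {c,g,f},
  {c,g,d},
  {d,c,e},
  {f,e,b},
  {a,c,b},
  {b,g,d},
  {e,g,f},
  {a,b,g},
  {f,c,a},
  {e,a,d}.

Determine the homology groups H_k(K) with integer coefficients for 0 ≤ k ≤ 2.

H_0 = Z,  H_1 = Z^2,  H_2 = Z.

Order the vertices as a < b < c < d < e < f < g. Listing each simplex with vertices in this order, K has dimension 2 with simplices:

  0-simplices (7): a, b, c, d, e, f, g
  1-simplices (21): ab, ac, ad, ae, af, ag, bc, bd, be, bf, bg, cd, ce, cf, cg, de, df, dg, ef, eg, fg
  2-simplices (14): abc, abg, acf, ade, adf, aeg, bce, bdf, bdg, bef, cde, cdg, cfg, efg

so the chain groups are C_0 ≅ Z^7, C_1 ≅ Z^21, C_2 ≅ Z^14.

The boundary map ∂_1: C_1 → C_0 sends each edge [p,q] (with p < q) to q − p. For instance
  ∂fg = g − f.
The 7×21 boundary matrix has rank 6 and Smith normal form diag(1,1,1,1,1,1).

∂_2: C_2 → C_1 maps a triangle to the signed sum of its edges. For instance
  ∂bef = ef − bf + be,
  ∂cde = de − ce + cd.
As a 21×14 matrix over Z this has rank 13, with invariant factors (1,1,1,1,1,1,1,1,1,1,1,1,1).

Now H_k = ker ∂_k / im ∂_{k+1}, so:

  H_0: rank C_0 − rank ∂_1 = 7 − 6 = 1, and the invariant factors of ∂_1 are all 1, so H_0 = Z.
  H_1: rank ker ∂_1 − rank ∂_2 = (21 − 6) − 13 = 2, and the invariant factors of ∂_2 are all 1, so H_1 = Z^2.
  H_2: rank ker ∂_2 − rank ∂_3 = (14 − 13) − 0 = 1, and there is no ∂_3, so H_2 = Z.

As a check, the Euler characteristic is 7 − 21 + 14 = 0, which agrees with 1 − 2 + 1 = 0.
(K is a triangulation of the torus T^2.)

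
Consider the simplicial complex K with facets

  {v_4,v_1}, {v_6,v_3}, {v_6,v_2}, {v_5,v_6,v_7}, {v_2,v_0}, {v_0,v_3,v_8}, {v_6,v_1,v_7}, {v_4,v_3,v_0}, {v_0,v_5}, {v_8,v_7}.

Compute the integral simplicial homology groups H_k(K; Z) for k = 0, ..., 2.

H_0 ≅ Z,  H_1 ≅ Z^4,  H_2 = 0.

We work with the vertex ordering v_0 < v_1 < v_2 < v_3 < v_4 < v_5 < v_6 < v_7 < v_8. The simplices of K, each written with vertices in increasing order, are:

  0-simplices (9): [v_0], [v_1], [v_2], [v_3], [v_4], [v_5], [v_6], [v_7], [v_8]
  1-simplices (16): (16 of them)
  2-simplices (4): [v_0,v_3,v_4], [v_0,v_3,v_8], [v_1,v_6,v_7], [v_5,v_6,v_7]

so the chain groups are C_0 ≅ Z^9, C_1 ≅ Z^16, C_2 ≅ Z^4.

∂_1: C_1 → C_0 maps an edge to its endpoints' difference, ∂[p,q] = q − p. For instance
  ∂[v_3,v_8] = [v_8] − [v_3].
The 9×16 boundary matrix has rank 8 and Smith normal form diag(1,1,1,1,1,1,1,1).

∂_2: C_2 → C_1 acts by ∂[p,q,r] = [q,r] − [p,r] + [p,q]. For instance
  ∂[v_0,v_3,v_4] = [v_3,v_4] − [v_0,v_4] + [v_0,v_3],
  ∂[v_0,v_3,v_8] = [v_3,v_8] − [v_0,v_8] + [v_0,v_3].
As a 16×4 matrix over Z this has rank 4, with invariant factors (1,1,1,1).

Now H_k = ker ∂_k / im ∂_{k+1}, so:

  H_0: rank C_0 − rank ∂_1 = 9 − 8 = 1, and the invariant factors of ∂_1 are all 1, so H_0 = Z.
  H_1: rank ker ∂_1 − rank ∂_2 = (16 − 8) − 4 = 4, and the invariant factors of ∂_2 are all 1, so H_1 = Z^4.
  H_2: rank ker ∂_2 − rank ∂_3 = (4 − 4) − 0 = 0, and there is no ∂_3, so H_2 = 0.

As a check, the Euler characteristic is 9 − 16 + 4 = -3, which agrees with 1 − 4 + 0 = -3.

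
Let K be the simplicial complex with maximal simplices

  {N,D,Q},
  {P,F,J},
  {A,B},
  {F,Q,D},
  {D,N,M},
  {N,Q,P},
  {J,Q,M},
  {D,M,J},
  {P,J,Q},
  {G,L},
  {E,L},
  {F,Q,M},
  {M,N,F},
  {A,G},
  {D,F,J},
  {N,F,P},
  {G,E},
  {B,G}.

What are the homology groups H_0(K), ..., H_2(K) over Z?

Take the total order A < B < D < E < F < G < J < L < M < N < P < Q on the vertex set. Then K (dimension 2) consists of the simplices:

  0-simplices (12): A, B, D, E, F, G, J, L, M, N, P, Q
  1-simplices (24): AB, AG, BG, DF, DJ, DM, DN, DQ, EG, EL, FJ, FM, FN, FP, FQ, GL, JM, JP, JQ, MN, MQ, NP, NQ, PQ
  2-simplices (12): DFJ, DFQ, DJM, DMN, DNQ, FJP, FMN, FMQ, FNP, JMQ, JPQ, NPQ

so the chain groups are C_0 ≅ Z^12, C_1 ≅ Z^24, C_2 ≅ Z^12.

Boundary ∂_1: C_1 → C_0 sends each edge [p,q] (with p < q) to q − p.
The 12×24 boundary matrix has rank 10 and Smith normal form diag(1,1,1,1,1,1,1,1,1,1).

The boundary map ∂_2: C_2 → C_1 maps a triangle to the signed sum of its edges. For instance
  ∂FMN = MN − FN + FM,
  ∂DMN = MN − DN + DM.
The resulting 24×12 matrix has rank 12, and its Smith normal form has invariant factors (1,1,1,1,1,1,1,1,1,1,1,2).

Reading off H_k = ker ∂_k / im ∂_{k+1}:

  H_0: rank C_0 − rank ∂_1 = 12 − 10 = 2, and the invariant factors of ∂_1 are all 1, so H_0 ≅ Z^2.
  H_1: rank ker ∂_1 − rank ∂_2 = (24 − 10) − 12 = 2, and ∂_2 has invariant factor 2 > 1, so H_1 ≅ Z^2 ⊕ Z/2.
  H_2: rank ker ∂_2 − rank ∂_3 = (12 − 12) − 0 = 0, and there is no ∂_3, so H_2 ≅ 0.

H_0 ≅ Z^2,  H_1 ≅ Z^2 ⊕ Z/2,  H_2 = 0.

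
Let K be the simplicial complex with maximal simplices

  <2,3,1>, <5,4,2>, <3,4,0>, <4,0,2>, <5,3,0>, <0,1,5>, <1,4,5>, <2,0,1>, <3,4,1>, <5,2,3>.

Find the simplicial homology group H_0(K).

H_0 ≅ Z.

Fix the vertex order 0 < 1 < 2 < 3 < 4 < 5 and write every simplex with vertices in increasing order. Then dim K = 2 and the simplices of K are:

  0-simplices (6): [0], [1], [2], [3], [4], [5]
  1-simplices (15): [0,1], [0,2], [0,3], [0,4], [0,5], [1,2], [1,3], [1,4], [1,5], [2,3], [2,4], [2,5], [3,4], [3,5], [4,5]
  2-simplices (10): [0,1,2], [0,1,5], [0,2,4], [0,3,4], [0,3,5], [1,2,3], [1,3,4], [1,4,5], [2,3,5], [2,4,5]

giving chain groups C_0 ≅ Z^6, C_1 ≅ Z^15, C_2 ≅ Z^10.

The boundary map ∂_1: C_1 → C_0 maps an edge to its endpoints' difference, ∂[p,q] = q − p. For instance
  ∂[1,2] = [2] − [1].
The resulting 6×15 matrix has rank 5, and its Smith normal form has invariant factors (1,1,1,1,1).

Boundary ∂_2: C_2 → C_1 acts by ∂[p,q,r] = [q,r] − [p,r] + [p,q]. For instance
  ∂[0,3,4] = [3,4] − [0,4] + [0,3],
  ∂[0,1,5] = [1,5] − [0,5] + [0,1].
The resulting 15×10 matrix has rank 10, and its Smith normal form has invariant factors (1,1,1,1,1,1,1,1,1,2).

Now H_k = ker ∂_k / im ∂_{k+1}, so:

  H_0: rank C_0 − rank ∂_1 = 6 − 5 = 1, and the invariant factors of ∂_1 are all 1, so H_0 = Z.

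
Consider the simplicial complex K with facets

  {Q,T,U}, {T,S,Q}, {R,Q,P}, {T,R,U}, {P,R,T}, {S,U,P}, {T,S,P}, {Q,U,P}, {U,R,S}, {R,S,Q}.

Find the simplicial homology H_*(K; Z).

H_0 = Z,  H_1 = Z/2,  H_2 = 0.

Fix the vertex order P < Q < R < S < T < U and write every simplex with vertices in increasing order. Then dim K = 2 and the simplices of K are:

  0-simplices (6): P, Q, R, S, T, U
  1-simplices (15): PQ, PR, PS, PT, PU, QR, QS, QT, QU, RS, RT, RU, ST, SU, TU
  2-simplices (10): PQR, PQU, PRT, PST, PSU, QRS, QST, QTU, RSU, RTU

Hence C_0 ≅ Z^6, C_1 ≅ Z^15, C_2 ≅ Z^10.

∂_1: C_1 → C_0 is given by ∂[p,q] = [q] − [p].
This gives a 6×15 integer matrix of rank 5; reducing to Smith normal form yields diagonal entries (1,1,1,1,1).

∂_2: C_2 → C_1 acts by ∂[p,q,r] = [q,r] − [p,r] + [p,q]. For instance
  ∂PST = ST − PT + PS,
  ∂QTU = TU − QU + QT.
This gives a 15×10 integer matrix of rank 10; reducing to Smith normal form yields diagonal entries (1,1,1,1,1,1,1,1,1,2).

Reading off H_k = ker ∂_k / im ∂_{k+1}:

  H_0: rank C_0 − rank ∂_1 = 6 − 5 = 1, and the invariant factors of ∂_1 are all 1, so H_0 ≅ Z.
  H_1: rank ker ∂_1 − rank ∂_2 = (15 − 5) − 10 = 0, and ∂_2 has invariant factor 2 > 1, so H_1 ≅ Z/2.
  H_2: rank ker ∂_2 − rank ∂_3 = (10 − 10) − 0 = 0, and there is no ∂_3, so H_2 ≅ 0.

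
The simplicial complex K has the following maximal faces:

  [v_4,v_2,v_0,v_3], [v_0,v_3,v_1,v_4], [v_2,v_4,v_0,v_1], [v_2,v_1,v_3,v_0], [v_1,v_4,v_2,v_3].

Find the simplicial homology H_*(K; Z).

H_0 ≅ Z,  H_1 = 0,  H_2 = 0,  H_3 ≅ Z.

We work with the vertex ordering v_0 < v_1 < v_2 < v_3 < v_4. The simplices of K, each written with vertices in increasing order, are:

  0-simplices (5): [v_0], [v_1], [v_2], [v_3], [v_4]
  1-simplices (10): [v_0,v_1], [v_0,v_2], [v_0,v_3], [v_0,v_4], [v_1,v_2], [v_1,v_3], [v_1,v_4], [v_2,v_3], [v_2,v_4], [v_3,v_4]
  2-simplices (10): [v_0,v_1,v_2], [v_0,v_1,v_3], [v_0,v_1,v_4], [v_0,v_2,v_3], [v_0,v_2,v_4], [v_0,v_3,v_4], [v_1,v_2,v_3], [v_1,v_2,v_4], [v_1,v_3,v_4], [v_2,v_3,v_4]
  3-simplices (5): [v_0,v_1,v_2,v_3], [v_0,v_1,v_2,v_4], [v_0,v_1,v_3,v_4], [v_0,v_2,v_3,v_4], [v_1,v_2,v_3,v_4]

giving chain groups C_0 ≅ Z^5, C_1 ≅ Z^10, C_2 ≅ Z^10, C_3 ≅ Z^5.

Boundary ∂_1: C_1 → C_0 maps an edge to its endpoints' difference, ∂[p,q] = q − p.
As a 5×10 matrix over Z this has rank 4, with invariant factors (1,1,1,1).

The boundary map ∂_2: C_2 → C_1 maps a triangle to the signed sum of its edges. For instance
  ∂[v_0,v_2,v_3] = [v_2,v_3] − [v_0,v_3] + [v_0,v_2],
  ∂[v_0,v_1,v_2] = [v_1,v_2] − [v_0,v_2] + [v_0,v_1].
The 10×10 boundary matrix has rank 6 and Smith normal form diag(1,1,1,1,1,1).

The boundary map ∂_3: C_3 → C_2 sends each 3-simplex σ to the alternating sum Σ_i (−1)^i (σ with its i-th vertex removed). For instance
  ∂[v_0,v_2,v_3,v_4] = [v_2,v_3,v_4] − [v_0,v_3,v_4] + [v_0,v_2,v_4] − [v_0,v_2,v_3],
  ∂[v_0,v_1,v_2,v_3] = [v_1,v_2,v_3] − [v_0,v_2,v_3] + [v_0,v_1,v_3] − [v_0,v_1,v_2].
The 10×5 boundary matrix has rank 4 and Smith normal form diag(1,1,1,1).

Now H_k = ker ∂_k / im ∂_{k+1}, so:

  H_0: rank C_0 − rank ∂_1 = 5 − 4 = 1, and the invariant factors of ∂_1 are all 1, so H_0 = Z.
  H_1: rank ker ∂_1 − rank ∂_2 = (10 − 4) − 6 = 0, and the invariant factors of ∂_2 are all 1, so H_1 = 0.
  H_2: rank ker ∂_2 − rank ∂_3 = (10 − 6) − 4 = 0, and the invariant factors of ∂_3 are all 1, so H_2 = 0.
  H_3: rank ker ∂_3 − rank ∂_4 = (5 − 4) − 0 = 1, and there is no ∂_4, so H_3 = Z.

(K is a triangulation of the 3-sphere S^3.)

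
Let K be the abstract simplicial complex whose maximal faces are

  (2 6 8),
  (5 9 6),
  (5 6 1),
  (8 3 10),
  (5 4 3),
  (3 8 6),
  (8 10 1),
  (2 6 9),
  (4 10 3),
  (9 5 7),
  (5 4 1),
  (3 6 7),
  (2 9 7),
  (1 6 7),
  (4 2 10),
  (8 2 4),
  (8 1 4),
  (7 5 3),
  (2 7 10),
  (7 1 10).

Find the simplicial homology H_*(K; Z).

H_0 = Z,  H_1 = Z × Z/2,  H_2 = 0.

Take the total order 1 < 2 < 3 < 4 < 5 < 6 < 7 < 8 < 9 < 10 on the vertex set. Then K (dimension 2) consists of the simplices:

  0-simplices (10): [1], [2], [3], [4], [5], [6], [7], [8], [9], [10]
  1-simplices (30): (30 of them)
  2-simplices (20): (20 of them)

so the chain groups are C_0 ≅ Z^10, C_1 ≅ Z^30, C_2 ≅ Z^20.

Boundary ∂_1: C_1 → C_0 maps an edge to its endpoints' difference, ∂[p,q] = q − p. For instance
  ∂[8,10] = [10] − [8].
As a 10×30 matrix over Z this has rank 9, with invariant factors (1,1,1,1,1,1,1,1,1).

∂_2: C_2 → C_1 sends each 2-simplex [p,q,r] to [q,r] − [p,r] + [p,q]. For instance
  ∂[5,6,9] = [6,9] − [5,9] + [5,6],
  ∂[3,4,5] = [4,5] − [3,5] + [3,4].
The resulting 30×20 matrix has rank 20, and its Smith normal form has invariant factors (1,1,1,1,1,1,1,1,1,1,1,1,1,1,1,1,1,1,1,2).

Now H_k = ker ∂_k / im ∂_{k+1}, so:

  H_0: rank C_0 − rank ∂_1 = 10 − 9 = 1, and the invariant factors of ∂_1 are all 1, so H_0 = Z.
  H_1: rank ker ∂_1 − rank ∂_2 = (30 − 9) − 20 = 1, and ∂_2 has invariant factor 2 > 1, so H_1 = Z × Z/2.
  H_2: rank ker ∂_2 − rank ∂_3 = (20 − 20) − 0 = 0, and there is no ∂_3, so H_2 = 0.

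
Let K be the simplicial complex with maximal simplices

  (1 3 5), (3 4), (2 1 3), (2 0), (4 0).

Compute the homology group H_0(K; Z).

H_0 = Z.

Take the total order 0 < 1 < 2 < 3 < 4 < 5 on the vertex set. Then K (dimension 2) consists of the simplices:

  0-simplices (6): [0], [1], [2], [3], [4], [5]
  1-simplices (8): [0,2], [0,4], [1,2], [1,3], [1,5], [2,3], [3,4], [3,5]
  2-simplices (2): [1,2,3], [1,3,5]

so the chain groups are C_0 ≅ Z^6, C_1 ≅ Z^8, C_2 ≅ Z^2.

∂_1: C_1 → C_0 maps an edge to its endpoints' difference, ∂[p,q] = q − p.
The 6×8 boundary matrix has rank 5 and Smith normal form diag(1,1,1,1,1).

Boundary ∂_2: C_2 → C_1 acts by ∂[p,q,r] = [q,r] − [p,r] + [p,q]. For instance
  ∂[1,2,3] = [2,3] − [1,3] + [1,2],
  ∂[1,3,5] = [3,5] − [1,5] + [1,3].
This gives a 8×2 integer matrix of rank 2; reducing to Smith normal form yields diagonal entries (1,1).

Now H_k = ker ∂_k / im ∂_{k+1}, so:

  H_0: rank C_0 − rank ∂_1 = 6 − 5 = 1, and the invariant factors of ∂_1 are all 1, so H_0 = Z.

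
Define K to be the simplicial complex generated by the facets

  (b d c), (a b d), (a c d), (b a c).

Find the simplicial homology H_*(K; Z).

K has 4 vertices, 6 edges, 4 triangles.
rank ∂_0 = 0, rank ∂_1 = 3 ⇒ b_0 = 4 − 0 − 3 = 1; all invariant factors of ∂_1 are 1 so no torsion. So H_0 = Z.
rank ∂_1 = 3, rank ∂_2 = 3 ⇒ b_1 = 6 − 3 − 3 = 0; all invariant factors of ∂_2 are 1 so no torsion. So H_1 = 0.
rank ∂_2 = 3, rank ∂_3 = 0 ⇒ b_2 = 4 − 3 − 0 = 1. So H_2 = Z.

H_0 = Z,  H_1 = 0,  H_2 = Z.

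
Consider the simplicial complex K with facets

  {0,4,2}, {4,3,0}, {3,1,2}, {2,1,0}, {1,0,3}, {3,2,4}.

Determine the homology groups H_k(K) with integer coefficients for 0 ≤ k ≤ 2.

H_0 ≅ Z,  H_1 = 0,  H_2 ≅ Z.

Fix the vertex order 0 < 1 < 2 < 3 < 4 and write every simplex with vertices in increasing order. Then dim K = 2 and the simplices of K are:

  0-simplices (5): [0], [1], [2], [3], [4]
  1-simplices (9): [0,1], [0,2], [0,3], [0,4], [1,2], [1,3], [2,3], [2,4], [3,4]
  2-simplices (6): [0,1,2], [0,1,3], [0,2,4], [0,3,4], [1,2,3], [2,3,4]

giving chain groups C_0 ≅ Z^5, C_1 ≅ Z^9, C_2 ≅ Z^6.

The boundary map ∂_1: C_1 → C_0 sends each edge [p,q] (with p < q) to q − p.
As a 5×9 matrix over Z this has rank 4, with invariant factors (1,1,1,1).

∂_2: C_2 → C_1 acts by ∂[p,q,r] = [q,r] − [p,r] + [p,q]. For instance
  ∂[0,1,3] = [1,3] − [0,3] + [0,1],
  ∂[0,3,4] = [3,4] − [0,4] + [0,3].
This gives a 9×6 integer matrix of rank 5; reducing to Smith normal form yields diagonal entries (1,1,1,1,1).

Now H_k = ker ∂_k / im ∂_{k+1}, so:

  H_0: rank C_0 − rank ∂_1 = 5 − 4 = 1, and the invariant factors of ∂_1 are all 1, so H_0 ≅ Z.
  H_1: rank ker ∂_1 − rank ∂_2 = (9 − 4) − 5 = 0, and the invariant factors of ∂_2 are all 1, so H_1 ≅ 0.
  H_2: rank ker ∂_2 − rank ∂_3 = (6 − 5) − 0 = 1, and there is no ∂_3, so H_2 ≅ Z.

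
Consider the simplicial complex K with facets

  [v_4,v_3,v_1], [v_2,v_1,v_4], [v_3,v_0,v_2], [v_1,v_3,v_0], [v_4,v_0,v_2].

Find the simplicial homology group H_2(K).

H_2 ≅ 0.

Take the total order v_0 < v_1 < v_2 < v_3 < v_4 on the vertex set. Then K (dimension 2) consists of the simplices:

  0-simplices (5): [v_0], [v_1], [v_2], [v_3], [v_4]
  1-simplices (10): [v_0,v_1], [v_0,v_2], [v_0,v_3], [v_0,v_4], [v_1,v_2], [v_1,v_3], [v_1,v_4], [v_2,v_3], [v_2,v_4], [v_3,v_4]
  2-simplices (5): [v_0,v_1,v_3], [v_0,v_2,v_3], [v_0,v_2,v_4], [v_1,v_2,v_4], [v_1,v_3,v_4]

giving chain groups C_0 ≅ Z^5, C_1 ≅ Z^10, C_2 ≅ Z^5.

Boundary ∂_1: C_1 → C_0 is given by ∂[p,q] = [q] − [p].
The 5×10 boundary matrix has rank 4 and Smith normal form diag(1,1,1,1).

Boundary ∂_2: C_2 → C_1 acts by ∂[p,q,r] = [q,r] − [p,r] + [p,q]. For instance
  ∂[v_0,v_2,v_3] = [v_2,v_3] − [v_0,v_3] + [v_0,v_2],
  ∂[v_0,v_2,v_4] = [v_2,v_4] − [v_0,v_4] + [v_0,v_2].
As a 10×5 matrix over Z this has rank 5, with invariant factors (1,1,1,1,1).

Computing H_k = (kernel of ∂_k) / (image of ∂_{k+1}):

  H_2: rank ker ∂_2 − rank ∂_3 = (5 − 5) − 0 = 0, and there is no ∂_3, so H_2 = 0.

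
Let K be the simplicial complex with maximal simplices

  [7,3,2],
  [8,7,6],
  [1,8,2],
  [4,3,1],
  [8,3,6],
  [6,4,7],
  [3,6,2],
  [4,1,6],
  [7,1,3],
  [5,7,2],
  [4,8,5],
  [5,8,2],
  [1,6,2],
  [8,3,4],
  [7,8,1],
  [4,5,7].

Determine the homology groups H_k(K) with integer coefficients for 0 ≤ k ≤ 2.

H_0 ≅ Z,  H_1 ≅ Z^2,  H_2 ≅ Z.

Fix the vertex order 1 < 2 < 3 < 4 < 5 < 6 < 7 < 8 and write every simplex with vertices in increasing order. Then dim K = 2 and the simplices of K are:

  0-simplices (8): [1], [2], [3], [4], [5], [6], [7], [8]
  1-simplices (24): (24 of them)
  2-simplices (16): [1,2,6], [1,2,8], [1,3,4], [1,3,7], [1,4,6], [1,7,8], [2,3,6], [2,3,7], [2,5,7], [2,5,8], [3,4,8], [3,6,8], [4,5,7], [4,5,8], [4,6,7], [6,7,8]

Hence C_0 ≅ Z^8, C_1 ≅ Z^24, C_2 ≅ Z^16.

∂_1: C_1 → C_0 is given by ∂[p,q] = [q] − [p].
As a 8×24 matrix over Z this has rank 7, with invariant factors (1,1,1,1,1,1,1).

∂_2: C_2 → C_1 acts by ∂[p,q,r] = [q,r] − [p,r] + [p,q]. For instance
  ∂[2,3,7] = [3,7] − [2,7] + [2,3],
  ∂[3,6,8] = [6,8] − [3,8] + [3,6].
The resulting 24×16 matrix has rank 15, and its Smith normal form has invariant factors (1,1,1,1,1,1,1,1,1,1,1,1,1,1,1).

From H_k ≅ ker(∂_k) / im(∂_{k+1}) we obtain:

  H_0: rank C_0 − rank ∂_1 = 8 − 7 = 1, and the invariant factors of ∂_1 are all 1, so H_0 = Z.
  H_1: rank ker ∂_1 − rank ∂_2 = (24 − 7) − 15 = 2, and the invariant factors of ∂_2 are all 1, so H_1 = Z^2.
  H_2: rank ker ∂_2 − rank ∂_3 = (16 − 15) − 0 = 1, and there is no ∂_3, so H_2 = Z.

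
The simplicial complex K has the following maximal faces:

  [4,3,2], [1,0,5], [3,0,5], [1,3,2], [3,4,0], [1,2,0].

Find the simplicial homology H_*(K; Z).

We work with the vertex ordering 0 < 1 < 2 < 3 < 4 < 5. The simplices of K, each written with vertices in increasing order, are:

  0-simplices (6): [0], [1], [2], [3], [4], [5]
  1-simplices (12): [0,1], [0,2], [0,3], [0,4], [0,5], [1,2], [1,3], [1,5], [2,3], [2,4], [3,4], [3,5]
  2-simplices (6): [0,1,2], [0,1,5], [0,3,4], [0,3,5], [1,2,3], [2,3,4]

giving chain groups C_0 ≅ Z^6, C_1 ≅ Z^12, C_2 ≅ Z^6.

∂_1: C_1 → C_0 maps an edge to its endpoints' difference, ∂[p,q] = q − p. For instance
  ∂[1,3] = [3] − [1].
This gives a 6×12 integer matrix of rank 5; reducing to Smith normal form yields diagonal entries (1,1,1,1,1).

Boundary ∂_2: C_2 → C_1 maps a triangle to the signed sum of its edges. For instance
  ∂[0,1,2] = [1,2] − [0,2] + [0,1],
  ∂[0,3,5] = [3,5] − [0,5] + [0,3].
The 12×6 boundary matrix has rank 6 and Smith normal form diag(1,1,1,1,1,1).

Reading off H_k = ker ∂_k / im ∂_{k+1}:

  H_0: rank C_0 − rank ∂_1 = 6 − 5 = 1, and the invariant factors of ∂_1 are all 1, so H_0 = Z.
  H_1: rank ker ∂_1 − rank ∂_2 = (12 − 5) − 6 = 1, and the invariant factors of ∂_2 are all 1, so H_1 = Z.
  H_2: rank ker ∂_2 − rank ∂_3 = (6 − 6) − 0 = 0, and there is no ∂_3, so H_2 = 0.

As a check, the Euler characteristic is 6 − 12 + 6 = 0, which agrees with 1 − 1 + 0 = 0.

H_0 = Z,  H_1 = Z,  H_2 = 0.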